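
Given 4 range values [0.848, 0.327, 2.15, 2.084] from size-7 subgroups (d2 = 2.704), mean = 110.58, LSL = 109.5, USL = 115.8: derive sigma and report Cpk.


R_bar = (0.848 + 0.327 + 2.15 + 2.084) / 4 = 1.35225
sigma = R_bar / d2 = 1.35225 / 2.704 = 0.50009246
Cp = (USL - LSL)/(6*sigma) = (115.8 - 109.5)/(6*0.50009246) = 2.0996
Cpu = (115.8 - 110.58)/(3*0.50009246) = 3.4794
Cpl = (110.58 - 109.5)/(3*0.50009246) = 0.7199
Cpk = min(Cpu, Cpl) = 0.7199

0.7199


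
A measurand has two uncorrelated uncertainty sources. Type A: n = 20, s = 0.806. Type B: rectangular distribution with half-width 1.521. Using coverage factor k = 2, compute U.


u_A = s / sqrt(n) = 0.806 / sqrt(20) = 0.18022708
u_B = half_width / sqrt(3) = 1.521 / sqrt(3) = 0.87814976
uc = sqrt(u_A^2 + u_B^2) = sqrt(0.18022708^2 + 0.87814976^2) = 0.89645346
U = k * uc = 2 * 0.89645346
U = 1.7929

1.7929


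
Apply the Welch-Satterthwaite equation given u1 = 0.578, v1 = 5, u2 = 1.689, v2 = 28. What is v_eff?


uc = sqrt(u1^2 + u2^2) = sqrt(0.578^2 + 1.689^2) = 1.7851625
v_eff = uc^4 / (u1^4/v1 + u2^4/v2)
= 1.7851625^4 / (0.578^4/5 + 1.689^4/28)
= 10.155727 / 0.31296589
v_eff = 32.4499

32.4499


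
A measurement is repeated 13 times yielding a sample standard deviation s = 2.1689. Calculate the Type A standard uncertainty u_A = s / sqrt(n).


u_A = s / sqrt(n)
u_A = 2.1689 / sqrt(13)
u_A = 2.1689 / 3.6055513
u_A = 0.6015

0.6015


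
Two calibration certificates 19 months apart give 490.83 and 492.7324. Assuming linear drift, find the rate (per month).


rate = (v2 - v1) / months
= (492.7324 - 490.83) / 19
= 1.9024 / 19
= 0.1001

0.1001


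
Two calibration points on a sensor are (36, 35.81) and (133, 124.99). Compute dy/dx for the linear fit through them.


slope = (y2 - y1) / (x2 - x1)
= (124.99 - 35.81) / (133 - 36)
= 89.1800 / 97
= 0.9194

0.9194


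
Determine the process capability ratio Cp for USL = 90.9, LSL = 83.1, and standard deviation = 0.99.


Cp = (USL - LSL) / (6 * sigma)
= (90.9 - 83.1) / (6 * 0.99)
= 7.8000 / 5.9400
= 1.3131

1.3131


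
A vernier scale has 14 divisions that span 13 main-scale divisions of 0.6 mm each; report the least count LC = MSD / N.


LC = MSD / n_div
= 0.6 / 14
= 0.0429

0.0429


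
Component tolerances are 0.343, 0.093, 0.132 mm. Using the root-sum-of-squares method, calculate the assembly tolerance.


RSS = sqrt(0.343^2 + 0.093^2 + 0.132^2)
= sqrt(0.143722)
= 0.3791

0.3791


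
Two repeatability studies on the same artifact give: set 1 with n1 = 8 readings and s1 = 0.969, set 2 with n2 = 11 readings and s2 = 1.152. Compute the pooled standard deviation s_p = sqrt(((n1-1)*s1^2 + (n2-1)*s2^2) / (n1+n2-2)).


s_p = sqrt(((n1-1)*s1^2 + (n2-1)*s2^2) / (n1+n2-2))
numerator = (8-1)*0.969^2 + (11-1)*1.152^2 = 6.572727 + 13.27104 = 19.843767
denominator = 8 + 11 - 2 = 17
s_p^2 = 19.843767 / 17 = 1.1672804
s_p = sqrt(1.1672804) = 1.0804

1.0804


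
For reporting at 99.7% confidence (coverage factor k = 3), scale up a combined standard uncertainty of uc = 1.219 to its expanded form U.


U = k * uc
U = 3 * 1.219
U = 3.6570

3.6570


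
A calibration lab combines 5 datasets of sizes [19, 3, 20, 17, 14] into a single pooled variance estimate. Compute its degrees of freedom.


nu = sum_i (n_i - 1)
nu = ((19 - 1) + (3 - 1) + (20 - 1) + (17 - 1) + (14 - 1))
nu = 18 + 2 + 19 + 16 + 13
nu = 68

68


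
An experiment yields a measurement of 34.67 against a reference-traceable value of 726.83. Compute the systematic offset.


Systematic error = measured - true
= 34.67 - 726.83
= -692.1600

-692.1600


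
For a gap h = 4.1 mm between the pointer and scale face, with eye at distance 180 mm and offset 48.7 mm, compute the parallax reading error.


error = h * offset / d
= 4.1 * 48.7 / 180
= 1.1093

1.1093


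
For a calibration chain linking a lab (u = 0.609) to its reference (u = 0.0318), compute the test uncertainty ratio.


TUR = u_lab / u_ref
= 0.609 / 0.0318
= 19.1509

19.1509


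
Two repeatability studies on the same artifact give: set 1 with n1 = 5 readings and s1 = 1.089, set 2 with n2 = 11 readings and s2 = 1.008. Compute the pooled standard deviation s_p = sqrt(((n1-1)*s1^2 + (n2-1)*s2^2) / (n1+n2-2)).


s_p = sqrt(((n1-1)*s1^2 + (n2-1)*s2^2) / (n1+n2-2))
numerator = (5-1)*1.089^2 + (11-1)*1.008^2 = 4.743684 + 10.16064 = 14.904324
denominator = 5 + 11 - 2 = 14
s_p^2 = 14.904324 / 14 = 1.0645946
s_p = sqrt(1.0645946) = 1.0318

1.0318


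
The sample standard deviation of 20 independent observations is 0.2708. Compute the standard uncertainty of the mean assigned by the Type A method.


u_A = s / sqrt(n)
u_A = 0.2708 / sqrt(20)
u_A = 0.2708 / 4.472136
u_A = 0.0606

0.0606


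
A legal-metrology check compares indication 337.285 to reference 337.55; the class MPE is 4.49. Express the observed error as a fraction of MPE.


e = indication - reference = 337.285 - 337.55 = -0.2650
|e| = 0.2650
ratio = |e| / MPE = 0.2650 / 4.49
ratio = 0.0590

0.0590


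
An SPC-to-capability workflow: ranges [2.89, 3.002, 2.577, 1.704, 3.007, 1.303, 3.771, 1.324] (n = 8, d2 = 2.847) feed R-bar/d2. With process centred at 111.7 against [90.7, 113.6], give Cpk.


R_bar = (2.89 + 3.002 + 2.577 + 1.704 + 3.007 + 1.303 + 3.771 + 1.324) / 8 = 2.44725
sigma = R_bar / d2 = 2.44725 / 2.847 = 0.85958904
Cp = (USL - LSL)/(6*sigma) = (113.6 - 90.7)/(6*0.85958904) = 4.4401
Cpu = (113.6 - 111.7)/(3*0.85958904) = 0.7368
Cpl = (111.7 - 90.7)/(3*0.85958904) = 8.1434
Cpk = min(Cpu, Cpl) = 0.7368

0.7368


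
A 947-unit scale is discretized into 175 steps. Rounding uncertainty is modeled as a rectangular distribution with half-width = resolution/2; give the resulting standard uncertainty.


resolution = range / divisions
resolution = 947 / 175 = 5.4114286
u_res = resolution / (2*sqrt(3))
u_res = 5.4114286 / 3.4641016
u_res = 1.5621

1.5621


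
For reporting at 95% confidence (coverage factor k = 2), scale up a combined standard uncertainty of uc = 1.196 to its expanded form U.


U = k * uc
U = 2 * 1.196
U = 2.3920

2.3920


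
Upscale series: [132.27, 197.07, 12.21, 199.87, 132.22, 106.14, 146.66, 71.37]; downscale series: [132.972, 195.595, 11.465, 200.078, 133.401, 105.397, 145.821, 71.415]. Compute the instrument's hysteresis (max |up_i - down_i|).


|132.27 - 132.972| = 0.7020
|197.07 - 195.595| = 1.4750
|12.21 - 11.465| = 0.7450
|199.87 - 200.078| = 0.2080
|132.22 - 133.401| = 1.1810
|106.14 - 105.397| = 0.7430
|146.66 - 145.821| = 0.8390
|71.37 - 71.415| = 0.0450
hysteresis = max(diffs) = 1.4750

1.4750


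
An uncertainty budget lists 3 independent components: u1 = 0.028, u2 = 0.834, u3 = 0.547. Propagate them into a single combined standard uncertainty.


uc = sqrt(0.028^2 + 0.834^2 + 0.547^2)
uc = sqrt(0.995549)
uc = 0.9978

0.9978


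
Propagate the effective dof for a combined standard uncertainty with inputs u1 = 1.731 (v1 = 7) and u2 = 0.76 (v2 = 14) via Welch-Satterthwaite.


uc = sqrt(u1^2 + u2^2) = sqrt(1.731^2 + 0.76^2) = 1.8904923
v_eff = uc^4 / (u1^4/v1 + u2^4/v2)
= 1.8904923^4 / (1.731^4/7 + 0.76^4/14)
= 12.773198 / 1.3064272
v_eff = 9.7772

9.7772


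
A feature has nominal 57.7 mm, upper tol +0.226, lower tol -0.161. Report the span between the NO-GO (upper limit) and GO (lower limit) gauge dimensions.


GO = nominal - lower_tol (smallest hole = maximum material condition)
GO = 57.7 - 0.161 = 57.539
NO-GO = nominal + upper_tol (largest hole = least material condition)
NO-GO = 57.7 + 0.226 = 57.926
spread = NO-GO - GO = 57.926 - 57.539 = 0.3870

0.3870


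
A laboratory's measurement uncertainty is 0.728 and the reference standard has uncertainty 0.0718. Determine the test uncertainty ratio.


TUR = u_lab / u_ref
= 0.728 / 0.0718
= 10.1393

10.1393


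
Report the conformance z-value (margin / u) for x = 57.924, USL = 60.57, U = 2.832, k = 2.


u = U / k = 2.832 / 2 = 1.416
margin = |USL - x| = |60.57 - 57.924| = 2.646
z = margin / u = 2.646 / 1.416
z = 1.8686

1.8686


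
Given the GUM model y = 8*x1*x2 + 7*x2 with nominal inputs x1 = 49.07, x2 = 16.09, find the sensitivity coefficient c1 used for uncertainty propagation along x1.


y = 8*x1*x2 + 7*x2
dy/dx1 = 8*x2
Evaluate at x2 = 16.09: c1 = 8 * 16.09
c1 = 128.7200

128.7200


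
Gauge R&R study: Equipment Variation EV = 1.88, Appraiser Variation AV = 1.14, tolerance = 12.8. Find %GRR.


GRR = sqrt(EV^2 + AV^2) = sqrt(1.88^2 + 1.14^2) = 2.1986359
%GRR = GRR / tol * 100 = 2.1986359 / 12.8 * 100
%GRR = 17.1768

17.1768


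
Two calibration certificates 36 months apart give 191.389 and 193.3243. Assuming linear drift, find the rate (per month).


rate = (v2 - v1) / months
= (193.3243 - 191.389) / 36
= 1.9353 / 36
= 0.0538

0.0538


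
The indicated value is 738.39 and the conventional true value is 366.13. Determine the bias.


Systematic error = measured - true
= 738.39 - 366.13
= 372.2600

372.2600


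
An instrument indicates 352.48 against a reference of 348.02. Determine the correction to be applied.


Correction = standard - reading
= 348.02 - 352.48
= -4.4600

-4.4600


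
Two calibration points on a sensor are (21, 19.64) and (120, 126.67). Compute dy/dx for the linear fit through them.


slope = (y2 - y1) / (x2 - x1)
= (126.67 - 19.64) / (120 - 21)
= 107.0300 / 99
= 1.0811

1.0811


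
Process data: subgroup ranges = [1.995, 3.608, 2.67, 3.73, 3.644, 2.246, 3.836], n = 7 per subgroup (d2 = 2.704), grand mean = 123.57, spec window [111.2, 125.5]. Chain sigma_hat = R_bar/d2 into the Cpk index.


R_bar = (1.995 + 3.608 + 2.67 + 3.73 + 3.644 + 2.246 + 3.836) / 7 = 3.1041429
sigma = R_bar / d2 = 3.1041429 / 2.704 = 1.1479818
Cp = (USL - LSL)/(6*sigma) = (125.5 - 111.2)/(6*1.1479818) = 2.0761
Cpu = (125.5 - 123.57)/(3*1.1479818) = 0.5604
Cpl = (123.57 - 111.2)/(3*1.1479818) = 3.5918
Cpk = min(Cpu, Cpl) = 0.5604

0.5604


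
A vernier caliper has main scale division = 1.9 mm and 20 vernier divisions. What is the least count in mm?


LC = MSD / n_div
= 1.9 / 20
= 0.0950

0.0950


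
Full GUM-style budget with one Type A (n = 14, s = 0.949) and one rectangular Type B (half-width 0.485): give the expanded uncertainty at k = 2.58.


u_A = s / sqrt(n) = 0.949 / sqrt(14) = 0.25363092
u_B = half_width / sqrt(3) = 0.485 / sqrt(3) = 0.28001488
uc = sqrt(u_A^2 + u_B^2) = sqrt(0.25363092^2 + 0.28001488^2) = 0.37780547
U = k * uc = 2.58 * 0.37780547
U = 0.9747

0.9747


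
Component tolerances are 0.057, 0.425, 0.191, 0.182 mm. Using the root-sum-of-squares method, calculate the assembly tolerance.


RSS = sqrt(0.057^2 + 0.425^2 + 0.191^2 + 0.182^2)
= sqrt(0.253479)
= 0.5035

0.5035


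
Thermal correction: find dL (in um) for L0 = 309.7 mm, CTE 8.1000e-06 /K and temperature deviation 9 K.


dL = L * alpha * dT
= 309.7 * 8.1000e-06 * 9
= 0.0225771 mm
dL_um = 0.0225771 * 1000 = 22.5771 um

22.5771


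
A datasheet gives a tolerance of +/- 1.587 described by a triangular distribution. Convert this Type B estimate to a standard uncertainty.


u_B = half_width / sqrt(6)
u_B = 1.587 / 2.4494897
u_B = 0.6479

0.6479


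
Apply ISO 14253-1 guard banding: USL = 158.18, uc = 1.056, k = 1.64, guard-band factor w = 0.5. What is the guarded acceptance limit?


U = k * uc = 1.64 * 1.056 = 1.73184
guard band g = w * U = 0.5 * 1.73184 = 0.86592
AL = USL - g = 158.18 - 0.86592
AL = 157.3141

157.3141


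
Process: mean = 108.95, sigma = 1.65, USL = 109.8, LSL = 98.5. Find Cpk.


Cpu = (USL - mean) / (3*sigma) = (109.8 - 108.95) / (3*1.65) = 0.1717
Cpl = (mean - LSL) / (3*sigma) = (108.95 - 98.5) / (3*1.65) = 2.1111
Cpk = min(Cpu, Cpl) = 0.1717

0.1717


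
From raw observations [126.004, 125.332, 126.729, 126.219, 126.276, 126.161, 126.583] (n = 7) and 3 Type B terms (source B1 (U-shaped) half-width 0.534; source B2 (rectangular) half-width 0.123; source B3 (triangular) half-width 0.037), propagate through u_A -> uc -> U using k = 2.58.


mean = (126.004 + 125.332 + 126.729 + 126.219 + 126.276 + 126.161 + 126.583) / 7 = 126.1862857
s = sqrt(sum((x - mean)^2)/(n-1)) = 0.45179483
u_A = s / sqrt(n) = 0.45179483 / sqrt(7) = 0.17076239
u_B1 = 0.534 / sqrt(2) = 0.37759502
u_B2 = 0.123 / sqrt(3) = 0.071014083
u_B3 = 0.037 / sqrt(6) = 0.015105187
uc = sqrt(0.17076239^2 + 0.37759502^2 + 0.071014083^2 + 0.015105187^2) = 0.42072433
U = k * uc = 2.58 * 0.42072433
U = 1.0855

1.0855


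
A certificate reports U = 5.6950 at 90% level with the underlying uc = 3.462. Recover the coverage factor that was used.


k = U / uc
k = 5.6950 / 3.462
k = 1.645

1.645


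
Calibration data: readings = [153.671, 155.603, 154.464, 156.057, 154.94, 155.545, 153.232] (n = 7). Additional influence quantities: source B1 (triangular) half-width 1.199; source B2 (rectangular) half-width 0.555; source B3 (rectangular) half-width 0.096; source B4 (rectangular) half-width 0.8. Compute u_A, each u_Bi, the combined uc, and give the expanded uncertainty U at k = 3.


mean = (153.671 + 155.603 + 154.464 + 156.057 + 154.94 + 155.545 + 153.232) / 7 = 154.7874286
s = sqrt(sum((x - mean)^2)/(n-1)) = 1.0523417
u_A = s / sqrt(n) = 1.0523417 / sqrt(7) = 0.39774778
u_B1 = 1.199 / sqrt(6) = 0.4894897
u_B2 = 0.555 / sqrt(3) = 0.3204294
u_B3 = 0.096 / sqrt(3) = 0.055425626
u_B4 = 0.8 / sqrt(3) = 0.46188022
uc = sqrt(0.39774778^2 + 0.4894897^2 + 0.3204294^2 + 0.055425626^2 + 0.46188022^2) = 0.84668991
U = k * uc = 3 * 0.84668991
U = 2.5401

2.5401


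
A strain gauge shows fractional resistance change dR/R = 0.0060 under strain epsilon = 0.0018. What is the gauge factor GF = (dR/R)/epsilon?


GF = (dR/R) / epsilon
= 0.0060 / 0.0018
= 3.3333

3.3333


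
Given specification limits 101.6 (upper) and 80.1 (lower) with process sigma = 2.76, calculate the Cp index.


Cp = (USL - LSL) / (6 * sigma)
= (101.6 - 80.1) / (6 * 2.76)
= 21.5000 / 16.5600
= 1.2983

1.2983


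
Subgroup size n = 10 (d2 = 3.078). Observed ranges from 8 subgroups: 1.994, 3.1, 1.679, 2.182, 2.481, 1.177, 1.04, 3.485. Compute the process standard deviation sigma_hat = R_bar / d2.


R_bar = (1.994 + 3.1 + 1.679 + 2.182 + 2.481 + 1.177 + 1.04 + 3.485) / 8
R_bar = 17.138 / 8 = 2.14225
sigma_hat = R_bar / d2 = 2.14225 / 3.078 = 0.6960

0.6960


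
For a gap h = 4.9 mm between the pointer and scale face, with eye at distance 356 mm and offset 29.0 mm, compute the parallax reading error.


error = h * offset / d
= 4.9 * 29.0 / 356
= 0.3992

0.3992


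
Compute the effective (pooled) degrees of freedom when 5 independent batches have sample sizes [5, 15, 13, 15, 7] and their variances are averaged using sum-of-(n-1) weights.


nu = sum_i (n_i - 1)
nu = ((5 - 1) + (15 - 1) + (13 - 1) + (15 - 1) + (7 - 1))
nu = 4 + 14 + 12 + 14 + 6
nu = 50

50


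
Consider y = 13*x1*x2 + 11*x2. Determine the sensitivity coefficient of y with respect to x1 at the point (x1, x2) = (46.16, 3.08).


y = 13*x1*x2 + 11*x2
dy/dx1 = 13*x2
Evaluate at x2 = 3.08: c1 = 13 * 3.08
c1 = 40.0400

40.0400


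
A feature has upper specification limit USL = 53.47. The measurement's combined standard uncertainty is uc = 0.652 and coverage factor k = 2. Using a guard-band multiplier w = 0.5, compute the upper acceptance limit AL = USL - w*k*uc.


U = k * uc = 2 * 0.652 = 1.304
guard band g = w * U = 0.5 * 1.304 = 0.652
AL = USL - g = 53.47 - 0.652
AL = 52.8180

52.8180


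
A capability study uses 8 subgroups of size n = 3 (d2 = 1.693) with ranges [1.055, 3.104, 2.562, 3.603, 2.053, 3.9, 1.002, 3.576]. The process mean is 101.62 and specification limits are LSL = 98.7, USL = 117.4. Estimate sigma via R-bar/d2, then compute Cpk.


R_bar = (1.055 + 3.104 + 2.562 + 3.603 + 2.053 + 3.9 + 1.002 + 3.576) / 8 = 2.606875
sigma = R_bar / d2 = 2.606875 / 1.693 = 1.5397962
Cp = (USL - LSL)/(6*sigma) = (117.4 - 98.7)/(6*1.5397962) = 2.0241
Cpu = (117.4 - 101.62)/(3*1.5397962) = 3.4160
Cpl = (101.62 - 98.7)/(3*1.5397962) = 0.6321
Cpk = min(Cpu, Cpl) = 0.6321

0.6321


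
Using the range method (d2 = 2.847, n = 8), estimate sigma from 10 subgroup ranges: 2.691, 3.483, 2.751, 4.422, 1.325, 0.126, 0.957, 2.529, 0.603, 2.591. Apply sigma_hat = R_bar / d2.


R_bar = (2.691 + 3.483 + 2.751 + 4.422 + 1.325 + 0.126 + 0.957 + 2.529 + 0.603 + 2.591) / 10
R_bar = 21.478 / 10 = 2.1478
sigma_hat = R_bar / d2 = 2.1478 / 2.847 = 0.7544

0.7544


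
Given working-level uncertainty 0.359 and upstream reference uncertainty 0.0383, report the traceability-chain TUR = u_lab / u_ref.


TUR = u_lab / u_ref
= 0.359 / 0.0383
= 9.3734

9.3734


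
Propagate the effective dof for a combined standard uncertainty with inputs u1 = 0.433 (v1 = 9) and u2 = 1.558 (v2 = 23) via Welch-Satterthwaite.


uc = sqrt(u1^2 + u2^2) = sqrt(0.433^2 + 1.558^2) = 1.6170507
v_eff = uc^4 / (u1^4/v1 + u2^4/v2)
= 1.6170507^4 / (0.433^4/9 + 1.558^4/23)
= 6.837456 / 0.26008388
v_eff = 26.2894

26.2894


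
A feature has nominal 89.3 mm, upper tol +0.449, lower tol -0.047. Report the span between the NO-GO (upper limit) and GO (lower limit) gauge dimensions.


GO = nominal - lower_tol (smallest hole = maximum material condition)
GO = 89.3 - 0.047 = 89.253
NO-GO = nominal + upper_tol (largest hole = least material condition)
NO-GO = 89.3 + 0.449 = 89.749
spread = NO-GO - GO = 89.749 - 89.253 = 0.4960

0.4960


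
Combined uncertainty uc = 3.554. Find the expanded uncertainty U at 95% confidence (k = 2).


U = k * uc
U = 2 * 3.554
U = 7.1080

7.1080


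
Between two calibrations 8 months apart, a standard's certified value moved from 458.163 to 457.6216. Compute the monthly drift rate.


rate = (v2 - v1) / months
= (457.6216 - 458.163) / 8
= -0.5414 / 8
= -0.0677

-0.0677


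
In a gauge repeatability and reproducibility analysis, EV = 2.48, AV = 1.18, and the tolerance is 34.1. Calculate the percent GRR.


GRR = sqrt(EV^2 + AV^2) = sqrt(2.48^2 + 1.18^2) = 2.7464158
%GRR = GRR / tol * 100 = 2.7464158 / 34.1 * 100
%GRR = 8.0540

8.0540


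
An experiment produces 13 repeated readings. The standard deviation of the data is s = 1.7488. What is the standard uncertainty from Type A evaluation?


u_A = s / sqrt(n)
u_A = 1.7488 / sqrt(13)
u_A = 1.7488 / 3.6055513
u_A = 0.4850

0.4850


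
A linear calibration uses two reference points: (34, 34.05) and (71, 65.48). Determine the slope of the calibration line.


slope = (y2 - y1) / (x2 - x1)
= (65.48 - 34.05) / (71 - 34)
= 31.4300 / 37
= 0.8495

0.8495


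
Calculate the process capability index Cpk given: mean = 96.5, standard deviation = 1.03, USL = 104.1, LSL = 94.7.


Cpu = (USL - mean) / (3*sigma) = (104.1 - 96.5) / (3*1.03) = 2.4595
Cpl = (mean - LSL) / (3*sigma) = (96.5 - 94.7) / (3*1.03) = 0.5825
Cpk = min(Cpu, Cpl) = 0.5825

0.5825


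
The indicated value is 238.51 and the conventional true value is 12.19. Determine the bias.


Systematic error = measured - true
= 238.51 - 12.19
= 226.3200

226.3200


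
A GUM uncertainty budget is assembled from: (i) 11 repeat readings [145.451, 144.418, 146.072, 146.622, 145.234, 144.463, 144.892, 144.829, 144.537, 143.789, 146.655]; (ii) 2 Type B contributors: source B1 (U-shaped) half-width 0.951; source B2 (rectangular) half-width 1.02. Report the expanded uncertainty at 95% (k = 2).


mean = (145.451 + 144.418 + 146.072 + 146.622 + 145.234 + 144.463 + 144.892 + 144.829 + 144.537 + 143.789 + 146.655) / 11 = 145.1783636
s = sqrt(sum((x - mean)^2)/(n-1)) = 0.93681314
u_A = s / sqrt(n) = 0.93681314 / sqrt(11) = 0.28245979
u_B1 = 0.951 / sqrt(2) = 0.67245855
u_B2 = 1.02 / sqrt(3) = 0.58889727
uc = sqrt(0.28245979^2 + 0.67245855^2 + 0.58889727^2) = 0.93743481
U = k * uc = 2 * 0.93743481
U = 1.8749

1.8749


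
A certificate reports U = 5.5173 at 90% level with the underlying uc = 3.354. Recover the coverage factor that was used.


k = U / uc
k = 5.5173 / 3.354
k = 1.645

1.645


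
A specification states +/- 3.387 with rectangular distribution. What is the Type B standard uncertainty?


u_B = half_width / sqrt(3)
u_B = 3.387 / 1.7320508
u_B = 1.9555

1.9555


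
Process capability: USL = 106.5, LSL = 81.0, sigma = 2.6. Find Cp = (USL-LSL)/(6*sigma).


Cp = (USL - LSL) / (6 * sigma)
= (106.5 - 81.0) / (6 * 2.6)
= 25.5000 / 15.6000
= 1.6346

1.6346


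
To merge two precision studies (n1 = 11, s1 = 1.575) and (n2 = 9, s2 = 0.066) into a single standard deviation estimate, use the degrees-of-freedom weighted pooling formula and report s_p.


s_p = sqrt(((n1-1)*s1^2 + (n2-1)*s2^2) / (n1+n2-2))
numerator = (11-1)*1.575^2 + (9-1)*0.066^2 = 24.80625 + 0.034848 = 24.841098
denominator = 11 + 9 - 2 = 18
s_p^2 = 24.841098 / 18 = 1.380061
s_p = sqrt(1.380061) = 1.1748

1.1748


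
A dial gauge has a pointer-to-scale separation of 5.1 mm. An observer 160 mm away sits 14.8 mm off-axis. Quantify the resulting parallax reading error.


error = h * offset / d
= 5.1 * 14.8 / 160
= 0.4718

0.4718


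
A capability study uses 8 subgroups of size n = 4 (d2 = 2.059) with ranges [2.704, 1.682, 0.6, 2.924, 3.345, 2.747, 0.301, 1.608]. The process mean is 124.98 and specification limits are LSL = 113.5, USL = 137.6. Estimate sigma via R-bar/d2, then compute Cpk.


R_bar = (2.704 + 1.682 + 0.6 + 2.924 + 3.345 + 2.747 + 0.301 + 1.608) / 8 = 1.988875
sigma = R_bar / d2 = 1.988875 / 2.059 = 0.9659422
Cp = (USL - LSL)/(6*sigma) = (137.6 - 113.5)/(6*0.9659422) = 4.1583
Cpu = (137.6 - 124.98)/(3*0.9659422) = 4.3550
Cpl = (124.98 - 113.5)/(3*0.9659422) = 3.9616
Cpk = min(Cpu, Cpl) = 3.9616

3.9616


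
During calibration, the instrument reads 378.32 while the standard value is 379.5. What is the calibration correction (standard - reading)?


Correction = standard - reading
= 379.5 - 378.32
= 1.1800

1.1800


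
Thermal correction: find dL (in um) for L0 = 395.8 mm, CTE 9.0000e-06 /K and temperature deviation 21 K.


dL = L * alpha * dT
= 395.8 * 9.0000e-06 * 21
= 0.0748062 mm
dL_um = 0.0748062 * 1000 = 74.8062 um

74.8062


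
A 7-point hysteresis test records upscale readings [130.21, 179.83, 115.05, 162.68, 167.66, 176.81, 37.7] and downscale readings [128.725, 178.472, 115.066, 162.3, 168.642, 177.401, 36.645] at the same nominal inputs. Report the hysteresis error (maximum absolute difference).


|130.21 - 128.725| = 1.4850
|179.83 - 178.472| = 1.3580
|115.05 - 115.066| = 0.0160
|162.68 - 162.3| = 0.3800
|167.66 - 168.642| = 0.9820
|176.81 - 177.401| = 0.5910
|37.7 - 36.645| = 1.0550
hysteresis = max(diffs) = 1.4850

1.4850


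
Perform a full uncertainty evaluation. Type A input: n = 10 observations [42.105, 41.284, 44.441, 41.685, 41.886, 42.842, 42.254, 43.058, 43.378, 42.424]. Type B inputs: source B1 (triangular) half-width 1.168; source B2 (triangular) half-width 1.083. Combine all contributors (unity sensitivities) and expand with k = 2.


mean = (42.105 + 41.284 + 44.441 + 41.685 + 41.886 + 42.842 + 42.254 + 43.058 + 43.378 + 42.424) / 10 = 42.5357
s = sqrt(sum((x - mean)^2)/(n-1)) = 0.92473072
u_A = s / sqrt(n) = 0.92473072 / sqrt(10) = 0.29242553
u_B1 = 1.168 / sqrt(6) = 0.476834
u_B2 = 1.083 / sqrt(6) = 0.4421329
uc = sqrt(0.29242553^2 + 0.476834^2 + 0.4421329^2) = 0.71299709
U = k * uc = 2 * 0.71299709
U = 1.4260

1.4260


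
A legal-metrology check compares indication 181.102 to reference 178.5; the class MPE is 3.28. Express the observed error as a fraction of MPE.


e = indication - reference = 181.102 - 178.5 = 2.6020
|e| = 2.6020
ratio = |e| / MPE = 2.6020 / 3.28
ratio = 0.7933

0.7933


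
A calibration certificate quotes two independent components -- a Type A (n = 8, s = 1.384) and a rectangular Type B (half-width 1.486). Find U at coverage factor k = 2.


u_A = s / sqrt(n) = 1.384 / sqrt(8) = 0.48931789
u_B = half_width / sqrt(3) = 1.486 / sqrt(3) = 0.8579425
uc = sqrt(u_A^2 + u_B^2) = sqrt(0.48931789^2 + 0.8579425^2) = 0.98767268
U = k * uc = 2 * 0.98767268
U = 1.9753

1.9753


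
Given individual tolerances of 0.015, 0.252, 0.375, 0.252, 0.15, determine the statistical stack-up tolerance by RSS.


RSS = sqrt(0.015^2 + 0.252^2 + 0.375^2 + 0.252^2 + 0.15^2)
= sqrt(0.290358)
= 0.5388

0.5388


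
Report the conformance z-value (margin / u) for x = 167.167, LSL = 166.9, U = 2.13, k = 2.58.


u = U / k = 2.13 / 2.58 = 0.8255814
margin = |LSL - x| = |166.9 - 167.167| = 0.267
z = margin / u = 0.267 / 0.8255814
z = 0.3234

0.3234


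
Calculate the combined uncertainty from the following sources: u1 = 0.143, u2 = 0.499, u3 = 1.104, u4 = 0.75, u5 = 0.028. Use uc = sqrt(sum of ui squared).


uc = sqrt(0.143^2 + 0.499^2 + 1.104^2 + 0.75^2 + 0.028^2)
uc = sqrt(2.05155)
uc = 1.4323

1.4323


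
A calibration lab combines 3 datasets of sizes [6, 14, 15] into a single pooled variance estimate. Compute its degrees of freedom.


nu = sum_i (n_i - 1)
nu = ((6 - 1) + (14 - 1) + (15 - 1))
nu = 5 + 13 + 14
nu = 32

32


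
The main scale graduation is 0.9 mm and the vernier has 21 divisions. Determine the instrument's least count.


LC = MSD / n_div
= 0.9 / 21
= 0.0429

0.0429


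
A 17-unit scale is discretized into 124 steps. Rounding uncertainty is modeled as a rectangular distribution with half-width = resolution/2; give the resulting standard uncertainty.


resolution = range / divisions
resolution = 17 / 124 = 0.13709677
u_res = resolution / (2*sqrt(3))
u_res = 0.13709677 / 3.4641016
u_res = 0.0396

0.0396


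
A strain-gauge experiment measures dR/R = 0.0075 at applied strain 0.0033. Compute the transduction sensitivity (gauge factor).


GF = (dR/R) / epsilon
= 0.0075 / 0.0033
= 2.2727

2.2727


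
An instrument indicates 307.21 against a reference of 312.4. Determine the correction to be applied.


Correction = standard - reading
= 312.4 - 307.21
= 5.1900

5.1900


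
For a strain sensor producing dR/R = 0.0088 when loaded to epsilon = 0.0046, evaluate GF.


GF = (dR/R) / epsilon
= 0.0088 / 0.0046
= 1.9130

1.9130


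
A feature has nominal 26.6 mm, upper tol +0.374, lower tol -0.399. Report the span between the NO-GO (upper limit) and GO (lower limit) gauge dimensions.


GO = nominal - lower_tol (smallest hole = maximum material condition)
GO = 26.6 - 0.399 = 26.201
NO-GO = nominal + upper_tol (largest hole = least material condition)
NO-GO = 26.6 + 0.374 = 26.974
spread = NO-GO - GO = 26.974 - 26.201 = 0.7730

0.7730


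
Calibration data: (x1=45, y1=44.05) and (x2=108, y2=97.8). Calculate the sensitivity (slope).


slope = (y2 - y1) / (x2 - x1)
= (97.8 - 44.05) / (108 - 45)
= 53.7500 / 63
= 0.8532

0.8532


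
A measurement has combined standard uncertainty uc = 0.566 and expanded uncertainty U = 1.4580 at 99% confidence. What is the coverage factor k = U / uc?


k = U / uc
k = 1.4580 / 0.566
k = 2.576

2.576


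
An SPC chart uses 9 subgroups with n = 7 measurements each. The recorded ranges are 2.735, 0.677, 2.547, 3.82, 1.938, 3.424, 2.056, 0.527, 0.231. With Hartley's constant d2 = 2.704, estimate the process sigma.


R_bar = (2.735 + 0.677 + 2.547 + 3.82 + 1.938 + 3.424 + 2.056 + 0.527 + 0.231) / 9
R_bar = 17.955 / 9 = 1.995
sigma_hat = R_bar / d2 = 1.995 / 2.704 = 0.7378

0.7378


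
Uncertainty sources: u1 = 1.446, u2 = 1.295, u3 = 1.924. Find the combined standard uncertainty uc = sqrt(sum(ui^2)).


uc = sqrt(1.446^2 + 1.295^2 + 1.924^2)
uc = sqrt(7.469717)
uc = 2.7331

2.7331


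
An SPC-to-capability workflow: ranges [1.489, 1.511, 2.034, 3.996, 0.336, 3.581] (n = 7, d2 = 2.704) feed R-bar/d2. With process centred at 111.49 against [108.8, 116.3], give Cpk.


R_bar = (1.489 + 1.511 + 2.034 + 3.996 + 0.336 + 3.581) / 6 = 2.1578333
sigma = R_bar / d2 = 2.1578333 / 2.704 = 0.79801527
Cp = (USL - LSL)/(6*sigma) = (116.3 - 108.8)/(6*0.79801527) = 1.5664
Cpu = (116.3 - 111.49)/(3*0.79801527) = 2.0092
Cpl = (111.49 - 108.8)/(3*0.79801527) = 1.1236
Cpk = min(Cpu, Cpl) = 1.1236

1.1236


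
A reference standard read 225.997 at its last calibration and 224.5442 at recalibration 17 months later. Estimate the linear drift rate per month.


rate = (v2 - v1) / months
= (224.5442 - 225.997) / 17
= -1.4528 / 17
= -0.0855

-0.0855


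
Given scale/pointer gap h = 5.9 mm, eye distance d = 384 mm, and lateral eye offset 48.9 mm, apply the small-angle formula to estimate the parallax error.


error = h * offset / d
= 5.9 * 48.9 / 384
= 0.7513

0.7513


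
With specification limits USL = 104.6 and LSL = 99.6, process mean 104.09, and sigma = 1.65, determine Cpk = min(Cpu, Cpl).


Cpu = (USL - mean) / (3*sigma) = (104.6 - 104.09) / (3*1.65) = 0.1030
Cpl = (mean - LSL) / (3*sigma) = (104.09 - 99.6) / (3*1.65) = 0.9071
Cpk = min(Cpu, Cpl) = 0.1030

0.1030


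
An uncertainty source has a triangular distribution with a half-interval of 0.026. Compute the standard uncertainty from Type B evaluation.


u_B = half_width / sqrt(6)
u_B = 0.026 / 2.4494897
u_B = 0.0106

0.0106


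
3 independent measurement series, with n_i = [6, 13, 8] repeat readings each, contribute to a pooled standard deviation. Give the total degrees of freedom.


nu = sum_i (n_i - 1)
nu = ((6 - 1) + (13 - 1) + (8 - 1))
nu = 5 + 12 + 7
nu = 24

24


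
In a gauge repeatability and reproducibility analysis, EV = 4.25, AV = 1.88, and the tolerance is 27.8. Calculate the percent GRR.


GRR = sqrt(EV^2 + AV^2) = sqrt(4.25^2 + 1.88^2) = 4.6472465
%GRR = GRR / tol * 100 = 4.6472465 / 27.8 * 100
%GRR = 16.7167

16.7167


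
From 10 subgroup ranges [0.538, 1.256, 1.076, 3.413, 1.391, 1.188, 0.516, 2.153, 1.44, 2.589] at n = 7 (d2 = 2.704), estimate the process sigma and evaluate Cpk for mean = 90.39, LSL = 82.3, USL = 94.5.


R_bar = (0.538 + 1.256 + 1.076 + 3.413 + 1.391 + 1.188 + 0.516 + 2.153 + 1.44 + 2.589) / 10 = 1.556
sigma = R_bar / d2 = 1.556 / 2.704 = 0.57544379
Cp = (USL - LSL)/(6*sigma) = (94.5 - 82.3)/(6*0.57544379) = 3.5335
Cpu = (94.5 - 90.39)/(3*0.57544379) = 2.3808
Cpl = (90.39 - 82.3)/(3*0.57544379) = 4.6862
Cpk = min(Cpu, Cpl) = 2.3808

2.3808


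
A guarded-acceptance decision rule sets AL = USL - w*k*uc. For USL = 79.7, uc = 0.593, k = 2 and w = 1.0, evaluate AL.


U = k * uc = 2 * 0.593 = 1.186
guard band g = w * U = 1.0 * 1.186 = 1.186
AL = USL - g = 79.7 - 1.186
AL = 78.5140

78.5140


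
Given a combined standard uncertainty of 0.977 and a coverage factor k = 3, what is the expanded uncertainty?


U = k * uc
U = 3 * 0.977
U = 2.9310

2.9310


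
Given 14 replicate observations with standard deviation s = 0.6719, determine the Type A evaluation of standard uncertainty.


u_A = s / sqrt(n)
u_A = 0.6719 / sqrt(14)
u_A = 0.6719 / 3.7416574
u_A = 0.1796

0.1796


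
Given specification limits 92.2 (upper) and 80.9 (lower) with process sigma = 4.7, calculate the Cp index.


Cp = (USL - LSL) / (6 * sigma)
= (92.2 - 80.9) / (6 * 4.7)
= 11.3000 / 28.2000
= 0.4007

0.4007


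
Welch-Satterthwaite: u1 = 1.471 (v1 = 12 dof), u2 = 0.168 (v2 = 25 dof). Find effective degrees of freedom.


uc = sqrt(u1^2 + u2^2) = sqrt(1.471^2 + 0.168^2) = 1.4805624
v_eff = uc^4 / (u1^4/v1 + u2^4/v2)
= 1.4805624^4 / (1.471^4/12 + 0.168^4/25)
= 4.8051491 / 0.39021585
v_eff = 12.3141

12.3141


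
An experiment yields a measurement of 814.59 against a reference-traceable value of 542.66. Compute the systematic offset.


Systematic error = measured - true
= 814.59 - 542.66
= 271.9300

271.9300


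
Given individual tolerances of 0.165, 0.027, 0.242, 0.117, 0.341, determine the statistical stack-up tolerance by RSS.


RSS = sqrt(0.165^2 + 0.027^2 + 0.242^2 + 0.117^2 + 0.341^2)
= sqrt(0.216488)
= 0.4653

0.4653


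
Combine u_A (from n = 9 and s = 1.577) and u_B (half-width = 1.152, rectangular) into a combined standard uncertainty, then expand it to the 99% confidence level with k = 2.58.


u_A = s / sqrt(n) = 1.577 / sqrt(9) = 0.52566667
u_B = half_width / sqrt(3) = 1.152 / sqrt(3) = 0.66510751
uc = sqrt(u_A^2 + u_B^2) = sqrt(0.52566667^2 + 0.66510751^2) = 0.84775789
U = k * uc = 2.58 * 0.84775789
U = 2.1872

2.1872


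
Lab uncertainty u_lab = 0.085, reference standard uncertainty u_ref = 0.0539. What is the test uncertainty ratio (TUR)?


TUR = u_lab / u_ref
= 0.085 / 0.0539
= 1.5770

1.5770


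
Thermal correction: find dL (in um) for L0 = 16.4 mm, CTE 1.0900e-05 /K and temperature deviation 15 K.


dL = L * alpha * dT
= 16.4 * 1.0900e-05 * 15
= 0.0026814 mm
dL_um = 0.0026814 * 1000 = 2.6814 um

2.6814


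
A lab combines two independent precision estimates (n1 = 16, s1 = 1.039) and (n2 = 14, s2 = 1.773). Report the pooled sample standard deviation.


s_p = sqrt(((n1-1)*s1^2 + (n2-1)*s2^2) / (n1+n2-2))
numerator = (16-1)*1.039^2 + (14-1)*1.773^2 = 16.192815 + 40.865877 = 57.058692
denominator = 16 + 14 - 2 = 28
s_p^2 = 57.058692 / 28 = 2.0378104
s_p = sqrt(2.0378104) = 1.4275

1.4275


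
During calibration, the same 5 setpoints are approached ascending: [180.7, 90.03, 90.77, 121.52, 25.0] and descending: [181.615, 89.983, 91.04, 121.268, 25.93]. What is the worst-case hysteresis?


|180.7 - 181.615| = 0.9150
|90.03 - 89.983| = 0.0470
|90.77 - 91.04| = 0.2700
|121.52 - 121.268| = 0.2520
|25.0 - 25.93| = 0.9300
hysteresis = max(diffs) = 0.9300

0.9300


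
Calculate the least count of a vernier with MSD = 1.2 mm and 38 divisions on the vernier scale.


LC = MSD / n_div
= 1.2 / 38
= 0.0316

0.0316


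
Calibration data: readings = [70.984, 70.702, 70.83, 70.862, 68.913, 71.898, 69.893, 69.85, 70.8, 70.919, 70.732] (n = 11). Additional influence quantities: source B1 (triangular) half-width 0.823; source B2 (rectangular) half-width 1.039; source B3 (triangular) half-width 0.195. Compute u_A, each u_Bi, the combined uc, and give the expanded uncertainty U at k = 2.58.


mean = (70.984 + 70.702 + 70.83 + 70.862 + 68.913 + 71.898 + 69.893 + 69.85 + 70.8 + 70.919 + 70.732) / 11 = 70.58027273
s = sqrt(sum((x - mean)^2)/(n-1)) = 0.77636526
u_A = s / sqrt(n) = 0.77636526 / sqrt(11) = 0.23408293
u_B1 = 0.823 / sqrt(6) = 0.33598834
u_B2 = 1.039 / sqrt(3) = 0.59986693
u_B3 = 0.195 / sqrt(6) = 0.079608417
uc = sqrt(0.23408293^2 + 0.33598834^2 + 0.59986693^2 + 0.079608417^2) = 0.7306578
U = k * uc = 2.58 * 0.7306578
U = 1.8851

1.8851


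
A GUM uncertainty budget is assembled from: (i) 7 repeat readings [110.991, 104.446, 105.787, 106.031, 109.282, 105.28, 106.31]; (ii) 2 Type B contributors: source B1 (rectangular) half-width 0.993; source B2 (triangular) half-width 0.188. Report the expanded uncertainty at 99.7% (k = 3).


mean = (110.991 + 104.446 + 105.787 + 106.031 + 109.282 + 105.28 + 106.31) / 7 = 106.8752857
s = sqrt(sum((x - mean)^2)/(n-1)) = 2.3591833
u_A = s / sqrt(n) = 2.3591833 / sqrt(7) = 0.89168747
u_B1 = 0.993 / sqrt(3) = 0.57330882
u_B2 = 0.188 / sqrt(6) = 0.076750679
uc = sqrt(0.89168747^2 + 0.57330882^2 + 0.076750679^2) = 1.0628642
U = k * uc = 3 * 1.0628642
U = 3.1886

3.1886


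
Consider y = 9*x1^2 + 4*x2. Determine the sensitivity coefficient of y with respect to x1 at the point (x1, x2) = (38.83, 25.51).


y = 9*x1^2 + 4*x2
dy/dx1 = 2*9*x1
Evaluate at x1 = 38.83: c1 = 18 * 38.83
c1 = 698.9400

698.9400


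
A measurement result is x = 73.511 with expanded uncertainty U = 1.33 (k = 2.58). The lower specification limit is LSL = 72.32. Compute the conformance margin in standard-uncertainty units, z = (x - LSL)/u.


u = U / k = 1.33 / 2.58 = 0.51550388
margin = |LSL - x| = |72.32 - 73.511| = 1.191
z = margin / u = 1.191 / 0.51550388
z = 2.3104

2.3104


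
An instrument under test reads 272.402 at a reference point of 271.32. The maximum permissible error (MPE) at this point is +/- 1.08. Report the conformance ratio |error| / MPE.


e = indication - reference = 272.402 - 271.32 = 1.0820
|e| = 1.0820
ratio = |e| / MPE = 1.0820 / 1.08
ratio = 1.0019

1.0019


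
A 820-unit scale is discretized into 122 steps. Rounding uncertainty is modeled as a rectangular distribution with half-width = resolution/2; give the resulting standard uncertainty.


resolution = range / divisions
resolution = 820 / 122 = 6.7213115
u_res = resolution / (2*sqrt(3))
u_res = 6.7213115 / 3.4641016
u_res = 1.9403

1.9403


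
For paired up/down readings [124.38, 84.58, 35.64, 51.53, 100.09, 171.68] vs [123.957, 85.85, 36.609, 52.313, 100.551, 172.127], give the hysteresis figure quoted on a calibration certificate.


|124.38 - 123.957| = 0.4230
|84.58 - 85.85| = 1.2700
|35.64 - 36.609| = 0.9690
|51.53 - 52.313| = 0.7830
|100.09 - 100.551| = 0.4610
|171.68 - 172.127| = 0.4470
hysteresis = max(diffs) = 1.2700

1.2700


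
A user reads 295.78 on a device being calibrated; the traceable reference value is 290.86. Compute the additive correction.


Correction = standard - reading
= 290.86 - 295.78
= -4.9200

-4.9200


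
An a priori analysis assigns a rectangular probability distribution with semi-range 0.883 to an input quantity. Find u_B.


u_B = half_width / sqrt(3)
u_B = 0.883 / 1.7320508
u_B = 0.5098

0.5098


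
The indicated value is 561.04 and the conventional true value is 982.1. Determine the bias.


Systematic error = measured - true
= 561.04 - 982.1
= -421.0600

-421.0600


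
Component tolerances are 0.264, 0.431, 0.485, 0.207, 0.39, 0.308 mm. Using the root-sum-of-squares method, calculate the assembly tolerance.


RSS = sqrt(0.264^2 + 0.431^2 + 0.485^2 + 0.207^2 + 0.39^2 + 0.308^2)
= sqrt(0.780495)
= 0.8835

0.8835


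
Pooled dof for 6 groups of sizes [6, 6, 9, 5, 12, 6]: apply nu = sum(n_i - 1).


nu = sum_i (n_i - 1)
nu = ((6 - 1) + (6 - 1) + (9 - 1) + (5 - 1) + (12 - 1) + (6 - 1))
nu = 5 + 5 + 8 + 4 + 11 + 5
nu = 38

38


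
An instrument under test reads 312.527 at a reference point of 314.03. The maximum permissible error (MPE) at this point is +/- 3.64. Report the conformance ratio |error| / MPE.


e = indication - reference = 312.527 - 314.03 = -1.5030
|e| = 1.5030
ratio = |e| / MPE = 1.5030 / 3.64
ratio = 0.4129

0.4129


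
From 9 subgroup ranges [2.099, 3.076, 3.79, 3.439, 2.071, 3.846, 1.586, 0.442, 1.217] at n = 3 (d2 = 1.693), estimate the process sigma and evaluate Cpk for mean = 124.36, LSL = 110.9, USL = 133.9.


R_bar = (2.099 + 3.076 + 3.79 + 3.439 + 2.071 + 3.846 + 1.586 + 0.442 + 1.217) / 9 = 2.3962222
sigma = R_bar / d2 = 2.3962222 / 1.693 = 1.4153705
Cp = (USL - LSL)/(6*sigma) = (133.9 - 110.9)/(6*1.4153705) = 2.7084
Cpu = (133.9 - 124.36)/(3*1.4153705) = 2.2468
Cpl = (124.36 - 110.9)/(3*1.4153705) = 3.1700
Cpk = min(Cpu, Cpl) = 2.2468

2.2468


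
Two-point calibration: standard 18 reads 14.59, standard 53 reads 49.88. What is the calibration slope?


slope = (y2 - y1) / (x2 - x1)
= (49.88 - 14.59) / (53 - 18)
= 35.2900 / 35
= 1.0083

1.0083


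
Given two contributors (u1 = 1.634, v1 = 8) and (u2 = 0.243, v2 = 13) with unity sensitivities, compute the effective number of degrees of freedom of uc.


uc = sqrt(u1^2 + u2^2) = sqrt(1.634^2 + 0.243^2) = 1.65197
v_eff = uc^4 / (u1^4/v1 + u2^4/v2)
= 1.65197^4 / (1.634^4/8 + 0.243^4/13)
= 7.4474676 / 0.89135134
v_eff = 8.3553

8.3553


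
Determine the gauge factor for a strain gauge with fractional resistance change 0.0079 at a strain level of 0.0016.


GF = (dR/R) / epsilon
= 0.0079 / 0.0016
= 4.9375

4.9375


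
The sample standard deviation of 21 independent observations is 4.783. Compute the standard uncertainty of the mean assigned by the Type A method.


u_A = s / sqrt(n)
u_A = 4.783 / sqrt(21)
u_A = 4.783 / 4.5825757
u_A = 1.0437

1.0437


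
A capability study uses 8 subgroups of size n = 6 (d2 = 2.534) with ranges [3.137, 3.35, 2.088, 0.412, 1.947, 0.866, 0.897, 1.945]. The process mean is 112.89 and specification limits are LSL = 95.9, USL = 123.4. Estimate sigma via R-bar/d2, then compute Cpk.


R_bar = (3.137 + 3.35 + 2.088 + 0.412 + 1.947 + 0.866 + 0.897 + 1.945) / 8 = 1.83025
sigma = R_bar / d2 = 1.83025 / 2.534 = 0.72227703
Cp = (USL - LSL)/(6*sigma) = (123.4 - 95.9)/(6*0.72227703) = 6.3457
Cpu = (123.4 - 112.89)/(3*0.72227703) = 4.8504
Cpl = (112.89 - 95.9)/(3*0.72227703) = 7.8409
Cpk = min(Cpu, Cpl) = 4.8504

4.8504
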